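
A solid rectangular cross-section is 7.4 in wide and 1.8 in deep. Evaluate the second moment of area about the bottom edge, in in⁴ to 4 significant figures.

I_base ≈ 14.39 in⁴

The section: 7.4 × 1.8, A = 13.32 in², y = 0.9 in, Ī = 3.5964 in⁴.
Transfer it to the base of the section using Ī + A·d² with d = y − 0:
  the section: d = 0.9 in → contributes +14.3856 in⁴
Total I = 14.3856 in⁴.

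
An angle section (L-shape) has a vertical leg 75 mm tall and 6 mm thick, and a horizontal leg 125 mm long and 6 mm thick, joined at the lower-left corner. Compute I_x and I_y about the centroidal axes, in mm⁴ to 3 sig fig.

Break the section into simple shapes (no overlaps), measuring from the bottom-left corner of the bounding box.
Vertical leg: 6 × 75, A = 450 mm², y = 37.5 mm, Ī = 210 938 mm⁴.
Horizontal leg (remainder): 119 × 6, A = 714 mm², y = 3 mm, Ī = 2 142 mm⁴.
Centroid: ȳ = ΣA·y / ΣA = 16.338 mm.
Transfer each piece to the centroidal x-axis using Ī + A·d² with d = y − 16.338:
  vertical leg: d = 21.162 mm → contributes +412 468 mm⁴
  horizontal leg (remainder): d = -13.338 mm → contributes +129 157 mm⁴
Total I = 541 625 mm⁴.
For the y-axis: x̄ = 41.338 mm.
Repeating about the centroidal y-axis gives I_y = 1 922 175 mm⁴.

I_x ≈ 5.42 × 10⁵ mm⁴, I_y ≈ 1.92 × 10⁶ mm⁴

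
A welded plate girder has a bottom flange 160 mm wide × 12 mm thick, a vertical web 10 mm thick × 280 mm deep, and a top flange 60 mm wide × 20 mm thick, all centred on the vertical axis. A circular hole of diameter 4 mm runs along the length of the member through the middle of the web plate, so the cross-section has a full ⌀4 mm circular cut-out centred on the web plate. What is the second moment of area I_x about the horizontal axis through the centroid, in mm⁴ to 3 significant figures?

Decompose the section into non-overlapping parts with the origin at the bottom-left of its bounding rectangle.
Bottom plate: 160 × 12, A = 1 920 mm², y = 6 mm, Ī = 23 040 mm⁴.
Web plate: 10 × 280, A = 2 800 mm², y = 152 mm, Ī = 18 293 333 mm⁴.
Top plate: 60 × 20, A = 1 200 mm², y = 302 mm, Ī = 40 000 mm⁴.
Hole (subtracted): ⌀4, A = 12.566 mm², y = 152 mm, Ī = 12.566 mm⁴.
Centroid: ȳ = ΣA·y / ΣA = 135.02 mm.
Transfer each piece to the horizontal axis through the centroid using Ī + A·d² with d = y − 135.02:
  bottom plate: d = -129.02 mm → contributes +31 982 680 mm⁴
  web plate: d = 16.982 mm → contributes +19 100 820 mm⁴
  top plate: d = 166.98 mm → contributes +33 499 583 mm⁴
  hole: d = 16.982 mm → contributes −3636.6 mm⁴
Total I = 84 579 447 mm⁴.

I_x ≈ 8.46 × 10⁷ mm⁴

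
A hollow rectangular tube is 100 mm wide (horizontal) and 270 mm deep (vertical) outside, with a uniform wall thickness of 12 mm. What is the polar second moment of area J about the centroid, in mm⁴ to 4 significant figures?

J ≈ 8.324 × 10⁷ mm⁴

Break the section into simple shapes (no overlaps), measuring from the bottom-left corner of the bounding box.
Outer rectangle: 100 × 270, A = 27 000 mm², y = 135 mm, Ī = 164 025 000 mm⁴.
Inner void (subtracted): 76 × 246, A = 18 696 mm², y = 135 mm, Ī = 94 283 928 mm⁴.
By symmetry the centroid is at mid-height, ȳ = 135 mm.
All pieces are centred on the centroidal x-axis, so I = ΣĪ (holes subtracted) = 69 741 072 mm⁴.
Repeating about the centroidal y-axis gives I_y = 13 500 992 mm⁴.
Polar second moment: J = I_x + I_y = 83 242 064 mm⁴.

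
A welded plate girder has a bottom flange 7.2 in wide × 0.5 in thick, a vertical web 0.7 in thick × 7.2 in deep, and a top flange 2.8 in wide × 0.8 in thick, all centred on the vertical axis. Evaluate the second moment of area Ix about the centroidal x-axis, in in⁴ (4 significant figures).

Break the section into simple shapes (no overlaps), measuring from the bottom-left corner of the bounding box.
Bottom plate: 7.2 × 0.5, A = 3.6 in², y = 0.25 in, Ī = 0.075 in⁴.
Web plate: 0.7 × 7.2, A = 5.04 in², y = 4.1 in, Ī = 21.7728 in⁴.
Top plate: 2.8 × 0.8, A = 2.24 in², y = 8.1 in, Ī = 0.119467 in⁴.
Centroid: ȳ = ΣA·y / ΣA = 3.64963 in.
Transfer each piece to the centroidal x-axis using Ī + A·d² with d = y − 3.64963:
  bottom plate: d = -3.39963 in → contributes +41.682 in⁴
  web plate: d = 0.450368 in → contributes +22.7951 in⁴
  top plate: d = 4.45037 in → contributes +44.4844 in⁴
Total I = 108.961 in⁴.

Ix ≈ 109.0 in⁴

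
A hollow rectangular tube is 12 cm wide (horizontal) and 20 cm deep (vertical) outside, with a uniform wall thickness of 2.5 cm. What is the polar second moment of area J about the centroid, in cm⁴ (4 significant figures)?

J ≈ 8483 cm⁴

Decompose the section into non-overlapping parts with the origin at the bottom-left of its bounding rectangle.
Outer rectangle: 12 × 20, A = 240 cm², y = 10 cm, Ī = 8 000 cm⁴.
Inner void (subtracted): 7 × 15, A = 105 cm², y = 10 cm, Ī = 1968.75 cm⁴.
By symmetry the centroid is at mid-height, ȳ = 10 cm.
All pieces are centred on the centroidal x-axis, so I = ΣĪ (holes subtracted) = 6031.25 cm⁴.
Repeating about the centroidal y-axis gives I_y = 2451.25 cm⁴.
Polar second moment: J = I_x + I_y = 8482.5 cm⁴.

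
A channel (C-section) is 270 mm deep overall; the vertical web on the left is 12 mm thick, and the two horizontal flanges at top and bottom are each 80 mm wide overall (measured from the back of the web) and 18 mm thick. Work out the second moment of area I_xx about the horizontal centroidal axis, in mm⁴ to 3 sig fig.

I_xx ≈ 5.86 × 10⁷ mm⁴

Decompose the section into non-overlapping parts with the origin at the bottom-left of its bounding rectangle.
Web: 12 × 270, A = 3 240 mm², y = 135 mm, Ī = 19 683 000 mm⁴.
Top flange (beyond web): 68 × 18, A = 1 224 mm², y = 261 mm, Ī = 33 048 mm⁴.
Bottom flange (beyond web): 68 × 18, A = 1 224 mm², y = 9 mm, Ī = 33 048 mm⁴.
By symmetry the centroid is at mid-height, ȳ = 135 mm.
Transfer each piece to the horizontal centroidal axis using Ī + A·d² with d = y − 135:
  web: d = 0 mm → contributes +19 683 000 mm⁴
  top flange (beyond web): d = 126 mm → contributes +19 465 272 mm⁴
  bottom flange (beyond web): d = -126 mm → contributes +19 465 272 mm⁴
Total I = 58 613 544 mm⁴.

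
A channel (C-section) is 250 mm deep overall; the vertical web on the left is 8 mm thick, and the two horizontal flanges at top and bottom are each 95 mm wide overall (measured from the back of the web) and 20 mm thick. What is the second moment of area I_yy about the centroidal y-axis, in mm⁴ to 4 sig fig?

Split into non-overlapping primitives; take the origin at the lower-left of the bounding box.
Web: 8 × 250, A = 2 000 mm², x = 4 mm, Ī = 10666.7 mm⁴.
Top flange (beyond web): 87 × 20, A = 1 740 mm², x = 51.5 mm, Ī = 1 097 505 mm⁴.
Bottom flange (beyond web): 87 × 20, A = 1 740 mm², x = 51.5 mm, Ī = 1 097 505 mm⁴.
Centroid: x̄ = ΣA·x / ΣA = 34.1642 mm.
Transfer each piece to the centroidal y-axis using Ī + A·d² with d = x − 34.1642:
  web: d = -30.1642 mm → contributes +1 830 429 mm⁴
  top flange (beyond web): d = 17.3358 mm → contributes +1 620 425 mm⁴
  bottom flange (beyond web): d = 17.3358 mm → contributes +1 620 425 mm⁴
Total I = 5 071 279 mm⁴.

I_yy ≈ 5.071 × 10⁶ mm⁴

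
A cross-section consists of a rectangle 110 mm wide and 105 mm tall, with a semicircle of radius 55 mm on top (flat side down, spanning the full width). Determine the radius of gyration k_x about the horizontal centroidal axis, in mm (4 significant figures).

k_x ≈ 43.59 mm

Break the section into simple shapes (no overlaps), measuring from the bottom-left corner of the bounding box.
Rectangular body: 110 × 105, A = 11 550 mm², y = 52.5 mm, Ī = 10 611 563 mm⁴.
Semicircular cap: semicircle r = 55, A = 4751.66 mm², y = 128.343 mm, Ī = 1 004 345 mm⁴.
Centroid: ȳ = ΣA·y / ΣA = 74.6069 mm.
Transfer each piece to the horizontal centroidal axis using Ī + A·d² with d = y − 74.6069:
  rectangular body: d = -22.1069 mm → contributes +16 256 209 mm⁴
  semicircular cap: d = 53.7358 mm → contributes +14 724 957 mm⁴
Total I = 30 981 166 mm⁴.
Radius of gyration: k = √(I/A) = √(30 981 166 / 16301.7) = 43.5946 mm.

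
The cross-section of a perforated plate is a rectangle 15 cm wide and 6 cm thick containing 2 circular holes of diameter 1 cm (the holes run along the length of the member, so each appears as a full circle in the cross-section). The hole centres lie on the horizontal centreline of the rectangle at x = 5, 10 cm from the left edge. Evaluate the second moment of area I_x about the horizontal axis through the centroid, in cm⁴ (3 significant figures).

I_x ≈ 270 cm⁴

Break the section into simple shapes (no overlaps), measuring from the bottom-left corner of the bounding box.
Plate: 15 × 6, A = 90 cm², y = 3 cm, Ī = 270 cm⁴.
Hole 1 (subtracted): ⌀1, A = 0.7854 cm², y = 3 cm, Ī = 0.049087 cm⁴.
Hole 2 (subtracted): ⌀1, A = 0.7854 cm², y = 3 cm, Ī = 0.049087 cm⁴.
By symmetry the centroid is at mid-height, ȳ = 3 cm.
All pieces are centred on the horizontal axis through the centroid, so I = ΣĪ (holes subtracted) = 269.9 cm⁴.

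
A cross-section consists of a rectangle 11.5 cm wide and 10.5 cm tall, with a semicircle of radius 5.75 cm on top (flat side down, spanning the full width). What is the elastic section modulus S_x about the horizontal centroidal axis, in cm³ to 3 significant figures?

Break the section into simple shapes (no overlaps), measuring from the bottom-left corner of the bounding box.
Rectangular body: 11.5 × 10.5, A = 120.75 cm², y = 5.25 cm, Ī = 1109.4 cm⁴.
Semicircular cap: semicircle r = 5.75, A = 51.934 cm², y = 12.94 cm, Ī = 119.98 cm⁴.
Centroid: ȳ = ΣA·y / ΣA = 7.5629 cm.
Transfer each piece to the horizontal centroidal axis using Ī + A·d² with d = y − 7.5629:
  rectangular body: d = -2.3129 cm → contributes +1755.3 cm⁴
  semicircular cap: d = 5.3775 cm → contributes +1621.8 cm⁴
Total I = 3377.1 cm⁴.
Extreme fibre distance c = 8.6871 cm; S = I/c = 388.75 cm³.

S_x ≈ 389 cm³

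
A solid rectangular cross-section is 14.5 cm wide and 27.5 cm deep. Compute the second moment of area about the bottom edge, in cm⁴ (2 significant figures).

I_base ≈ 1.0 × 10⁵ cm⁴

The section: 14.5 × 27.5, A = 398.8 cm², y = 13.75 cm, Ī = 25 130 cm⁴.
Transfer it to a horizontal axis along the bottom face using Ī + A·d² with d = y − 0:
  the section: d = 13.75 cm → contributes +100 518 cm⁴
Total I = 100 518 cm⁴.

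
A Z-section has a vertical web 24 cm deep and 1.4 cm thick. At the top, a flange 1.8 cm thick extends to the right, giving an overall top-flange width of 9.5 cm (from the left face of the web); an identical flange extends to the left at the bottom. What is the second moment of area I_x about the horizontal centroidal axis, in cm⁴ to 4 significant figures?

Split into non-overlapping primitives; take the origin at the lower-left of the bounding box.
Web: 1.4 × 24, A = 33.6 cm², y = 12 cm, Ī = 1612.8 cm⁴.
Top flange (beyond web): 8.1 × 1.8, A = 14.58 cm², y = 23.1 cm, Ī = 3.9366 cm⁴.
Bottom flange (beyond web): 8.1 × 1.8, A = 14.58 cm², y = 0.9 cm, Ī = 3.9366 cm⁴.
Centroid: ȳ = ΣA·y / ΣA = 12 cm.
Transfer each piece to the horizontal centroidal axis using Ī + A·d² with d = y − 12:
  web: d = 0 cm → contributes +1612.8 cm⁴
  top flange (beyond web): d = 11.1 cm → contributes +1800.34 cm⁴
  bottom flange (beyond web): d = -11.1 cm → contributes +1800.34 cm⁴
Total I = 5213.48 cm⁴.

I_x ≈ 5213 cm⁴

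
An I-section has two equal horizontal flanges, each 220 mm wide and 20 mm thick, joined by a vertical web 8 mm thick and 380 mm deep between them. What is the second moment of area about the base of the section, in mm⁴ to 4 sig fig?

Split into non-overlapping primitives; take the origin at the lower-left of the bounding box.
Bottom flange: 220 × 20, A = 4 400 mm², y = 10 mm, Ī = 146 667 mm⁴.
Web: 8 × 380, A = 3 040 mm², y = 210 mm, Ī = 36 581 333 mm⁴.
Top flange: 220 × 20, A = 4 400 mm², y = 410 mm, Ī = 146 667 mm⁴.
Transfer each piece to the bottom edge using Ī + A·d² with d = y − 0:
  bottom flange: d = 10 mm → contributes +586 667 mm⁴
  web: d = 210 mm → contributes +170 645 333 mm⁴
  top flange: d = 410 mm → contributes +739 786 667 mm⁴
Total I = 911 018 667 mm⁴.

I_base ≈ 9.110 × 10⁸ mm⁴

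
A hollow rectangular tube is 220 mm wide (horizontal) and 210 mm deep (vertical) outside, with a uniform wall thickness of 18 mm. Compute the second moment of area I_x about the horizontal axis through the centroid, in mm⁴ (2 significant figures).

Decompose the section into non-overlapping parts with the origin at the bottom-left of its bounding rectangle.
Outer rectangle: 220 × 210, A = 46 200 mm², y = 105 mm, Ī = 169 785 000 mm⁴.
Inner void (subtracted): 184 × 174, A = 32 016 mm², y = 105 mm, Ī = 80 776 368 mm⁴.
By symmetry the centroid is at mid-height, ȳ = 105 mm.
All pieces are centred on the horizontal axis through the centroid, so I = ΣĪ (holes subtracted) = 89 008 632 mm⁴.

I_x ≈ 8.9 × 10⁷ mm⁴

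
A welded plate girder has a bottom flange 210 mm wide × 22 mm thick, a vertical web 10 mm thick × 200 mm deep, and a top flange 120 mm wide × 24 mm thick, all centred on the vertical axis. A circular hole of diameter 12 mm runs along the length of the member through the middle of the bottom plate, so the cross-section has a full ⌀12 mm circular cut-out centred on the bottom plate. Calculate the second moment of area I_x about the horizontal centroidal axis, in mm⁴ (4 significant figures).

I_x ≈ 9.528 × 10⁷ mm⁴

Decompose the section into non-overlapping parts with the origin at the bottom-left of its bounding rectangle.
Bottom plate: 210 × 22, A = 4 620 mm², y = 11 mm, Ī = 186 340 mm⁴.
Web plate: 10 × 200, A = 2 000 mm², y = 122 mm, Ī = 6 666 667 mm⁴.
Top plate: 120 × 24, A = 2 880 mm², y = 234 mm, Ī = 138 240 mm⁴.
Hole (subtracted): ⌀12, A = 113.097 mm², y = 11 mm, Ī = 1017.88 mm⁴.
Centroid: ȳ = ΣA·y / ΣA = 103.069 mm.
Transfer each piece to the horizontal centroidal axis using Ī + A·d² with d = y − 103.069:
  bottom plate: d = -92.0687 mm → contributes +39 348 449 mm⁴
  web plate: d = 18.9313 mm → contributes +7 383 454 mm⁴
  top plate: d = 130.931 mm → contributes +49 510 089 mm⁴
  hole: d = -92.0687 mm → contributes −959 704 mm⁴
Total I = 95 282 289 mm⁴.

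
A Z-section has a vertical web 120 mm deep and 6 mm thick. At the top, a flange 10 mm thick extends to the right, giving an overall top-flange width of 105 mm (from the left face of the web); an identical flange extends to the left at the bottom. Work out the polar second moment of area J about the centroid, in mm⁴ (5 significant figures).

J ≈ 1.3947 × 10⁷ mm⁴

Decompose the section into non-overlapping parts with the origin at the bottom-left of its bounding rectangle.
Web: 6 × 120, A = 720 mm², y = 60 mm, Ī = 864 000 mm⁴.
Top flange (beyond web): 99 × 10, A = 990 mm², y = 115 mm, Ī = 8 250 mm⁴.
Bottom flange (beyond web): 99 × 10, A = 990 mm², y = 5 mm, Ī = 8 250 mm⁴.
Centroid: ȳ = ΣA·y / ΣA = 60 mm.
Transfer each piece to the centroidal x-axis using Ī + A·d² with d = y − 60:
  web: d = 0 mm → contributes +864 000 mm⁴
  top flange (beyond web): d = 55 mm → contributes +3 003 000 mm⁴
  bottom flange (beyond web): d = -55 mm → contributes +3 003 000 mm⁴
Total I = 6 870 000 mm⁴.
For the y-axis: x̄ = 102 mm.
Repeating about the centroidal y-axis gives I_y = 7 076 700 mm⁴.
Polar second moment: J = I_x + I_y = 13 946 700 mm⁴.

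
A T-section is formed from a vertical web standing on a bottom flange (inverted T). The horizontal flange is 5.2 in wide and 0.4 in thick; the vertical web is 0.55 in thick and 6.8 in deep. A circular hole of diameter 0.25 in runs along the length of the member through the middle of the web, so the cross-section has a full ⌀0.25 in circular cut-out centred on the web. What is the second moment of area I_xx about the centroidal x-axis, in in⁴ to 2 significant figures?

Treat the section as a set of non-overlapping primitives; coordinates are from the bounding-box lower-left.
Flange: 5.2 × 0.4, A = 2.08 in², y = 0.2 in, Ī = 0.02773 in⁴.
Web: 0.55 × 6.8, A = 3.74 in², y = 3.8 in, Ī = 14.41 in⁴.
Hole (subtracted): ⌀0.25, A = 0.04909 in², y = 3.8 in, Ī = 0.0001917 in⁴.
Centroid: ȳ = ΣA·y / ΣA = 2.502 in.
Transfer each piece to the centroidal x-axis using Ī + A·d² with d = y − 2.502:
  flange: d = -2.302 in → contributes +11.05 in⁴
  web: d = 1.298 in → contributes +20.71 in⁴
  hole: d = 1.298 in → contributes −0.08284 in⁴
Total I = 31.68 in⁴.

I_xx ≈ 32 in⁴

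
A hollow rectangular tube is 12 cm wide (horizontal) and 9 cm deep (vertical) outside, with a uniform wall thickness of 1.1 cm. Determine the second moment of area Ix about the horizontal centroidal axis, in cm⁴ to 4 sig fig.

Split into non-overlapping primitives; take the origin at the lower-left of the bounding box.
Outer rectangle: 12 × 9, A = 108 cm², y = 4.5 cm, Ī = 729 cm⁴.
Inner void (subtracted): 9.8 × 6.8, A = 66.64 cm², y = 4.5 cm, Ī = 256.786 cm⁴.
By symmetry the centroid is at mid-height, ȳ = 4.5 cm.
All pieces are centred on the horizontal centroidal axis, so I = ΣĪ (holes subtracted) = 472.214 cm⁴.

Ix ≈ 472.2 cm⁴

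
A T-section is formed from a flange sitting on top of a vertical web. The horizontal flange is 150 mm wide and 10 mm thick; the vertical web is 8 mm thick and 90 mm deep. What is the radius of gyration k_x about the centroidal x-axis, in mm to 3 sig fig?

k_x ≈ 27.8 mm

Treat the section as a set of non-overlapping primitives; coordinates are from the bounding-box lower-left.
Flange: 150 × 10, A = 1 500 mm², y = 95 mm, Ī = 12 500 mm⁴.
Web: 8 × 90, A = 720 mm², y = 45 mm, Ī = 486 000 mm⁴.
Centroid: ȳ = ΣA·y / ΣA = 78.784 mm.
Transfer each piece to the centroidal x-axis using Ī + A·d² with d = y − 78.784:
  flange: d = 16.216 mm → contributes +406 949 mm⁴
  web: d = -33.784 mm → contributes +1 307 768 mm⁴
Total I = 1 714 716 mm⁴.
Radius of gyration: k = √(I/A) = √(1 714 716 / 2 220) = 27.792 mm.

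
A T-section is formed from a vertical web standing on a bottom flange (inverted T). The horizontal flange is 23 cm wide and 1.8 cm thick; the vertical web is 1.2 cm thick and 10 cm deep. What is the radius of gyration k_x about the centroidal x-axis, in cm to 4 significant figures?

Treat the section as a set of non-overlapping primitives; coordinates are from the bounding-box lower-left.
Flange: 23 × 1.8, A = 41.4 cm², y = 0.9 cm, Ī = 11.178 cm⁴.
Web: 1.2 × 10, A = 12 cm², y = 6.8 cm, Ī = 100 cm⁴.
Centroid: ȳ = ΣA·y / ΣA = 2.22584 cm.
Transfer each piece to the centroidal x-axis using Ī + A·d² with d = y − 2.22584:
  flange: d = -1.32584 cm → contributes +83.9534 cm⁴
  web: d = 4.57416 cm → contributes +351.075 cm⁴
Total I = 435.028 cm⁴.
Radius of gyration: k = √(I/A) = √(435.028 / 53.4) = 2.85422 cm.

k_x ≈ 2.854 cm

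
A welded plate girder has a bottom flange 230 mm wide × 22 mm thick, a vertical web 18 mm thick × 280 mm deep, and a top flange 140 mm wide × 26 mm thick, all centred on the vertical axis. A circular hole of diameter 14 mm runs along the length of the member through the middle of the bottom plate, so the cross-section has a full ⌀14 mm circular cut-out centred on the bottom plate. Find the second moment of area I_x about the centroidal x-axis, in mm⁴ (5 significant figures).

Decompose the section into non-overlapping parts with the origin at the bottom-left of its bounding rectangle.
Bottom plate: 230 × 22, A = 5 060 mm², y = 11 mm, Ī = 204086.7 mm⁴.
Web plate: 18 × 280, A = 5 040 mm², y = 162 mm, Ī = 32 928 000 mm⁴.
Top plate: 140 × 26, A = 3 640 mm², y = 315 mm, Ī = 205053.3 mm⁴.
Hole (subtracted): ⌀14, A = 153.938 mm², y = 11 mm, Ī = 1885.741 mm⁴.
Centroid: ȳ = ΣA·y / ΣA = 148.4644 mm.
Transfer each piece to the centroidal x-axis using Ī + A·d² with d = y − 148.4644:
  bottom plate: d = -137.4644 mm → contributes +95 820 195 mm⁴
  web plate: d = 13.53559 mm → contributes +33 851 389 mm⁴
  top plate: d = 166.5356 mm → contributes +101 157 187 mm⁴
  hole: d = -137.4644 mm → contributes −2 910 770 mm⁴
Total I = 227 918 001 mm⁴.

I_x ≈ 2.2792 × 10⁸ mm⁴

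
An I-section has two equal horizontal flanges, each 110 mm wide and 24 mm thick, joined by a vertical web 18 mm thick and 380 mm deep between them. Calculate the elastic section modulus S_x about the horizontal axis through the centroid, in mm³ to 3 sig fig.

S_x ≈ 1.39 × 10⁶ mm³

Break the section into simple shapes (no overlaps), measuring from the bottom-left corner of the bounding box.
Bottom flange: 110 × 24, A = 2 640 mm², y = 12 mm, Ī = 126 720 mm⁴.
Web: 18 × 380, A = 6 840 mm², y = 214 mm, Ī = 82 308 000 mm⁴.
Top flange: 110 × 24, A = 2 640 mm², y = 416 mm, Ī = 126 720 mm⁴.
By symmetry the centroid is at mid-height, ȳ = 214 mm.
Transfer each piece to the horizontal axis through the centroid using Ī + A·d² with d = y − 214:
  bottom flange: d = -202 mm → contributes +107 849 280 mm⁴
  web: d = 0 mm → contributes +82 308 000 mm⁴
  top flange: d = 202 mm → contributes +107 849 280 mm⁴
Total I = 298 006 560 mm⁴.
Extreme fibre distance c = 214 mm; S = I/c = 1 392 554 mm³.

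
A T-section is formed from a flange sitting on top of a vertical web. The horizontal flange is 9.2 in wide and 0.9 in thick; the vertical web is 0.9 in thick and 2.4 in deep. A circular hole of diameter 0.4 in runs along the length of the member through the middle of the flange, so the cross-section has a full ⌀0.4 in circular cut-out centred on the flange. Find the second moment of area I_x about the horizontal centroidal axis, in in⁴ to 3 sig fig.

I_x ≈ 6.24 in⁴

Break the section into simple shapes (no overlaps), measuring from the bottom-left corner of the bounding box.
Flange: 9.2 × 0.9, A = 8.28 in², y = 2.85 in, Ī = 0.5589 in⁴.
Web: 0.9 × 2.4, A = 2.16 in², y = 1.2 in, Ī = 1.0368 in⁴.
Hole (subtracted): ⌀0.4, A = 0.12566 in², y = 2.85 in, Ī = 0.0012566 in⁴.
Centroid: ȳ = ΣA·y / ΣA = 2.5045 in.
Transfer each piece to the horizontal centroidal axis using Ī + A·d² with d = y − 2.5045:
  flange: d = 0.34554 in → contributes +1.5475 in⁴
  web: d = -1.3045 in → contributes +4.7123 in⁴
  hole: d = 0.34554 in → contributes −0.01626 in⁴
Total I = 6.2435 in⁴.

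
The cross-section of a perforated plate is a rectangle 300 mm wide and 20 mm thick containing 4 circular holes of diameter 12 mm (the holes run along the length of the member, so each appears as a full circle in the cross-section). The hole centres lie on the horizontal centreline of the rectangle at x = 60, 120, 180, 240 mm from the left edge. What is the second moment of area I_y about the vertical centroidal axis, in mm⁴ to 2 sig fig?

I_y ≈ 4.3 × 10⁷ mm⁴

Split into non-overlapping primitives; take the origin at the lower-left of the bounding box.
Plate: 300 × 20, A = 6 000 mm², x = 150 mm, Ī = 45 000 000 mm⁴.
Hole 1 (subtracted): ⌀12, A = 113.1 mm², x = 60 mm, Ī = 1 018 mm⁴.
Hole 2 (subtracted): ⌀12, A = 113.1 mm², x = 120 mm, Ī = 1 018 mm⁴.
Hole 3 (subtracted): ⌀12, A = 113.1 mm², x = 180 mm, Ī = 1 018 mm⁴.
Hole 4 (subtracted): ⌀12, A = 113.1 mm², x = 240 mm, Ī = 1 018 mm⁴.
By symmetry the centroid is at mid-width, x̄ = 150 mm.
Transfer each piece to the vertical centroidal axis using Ī + A·d² with d = x − 150:
  plate: d = 0 mm → contributes +45 000 000 mm⁴
  hole 1: d = -90 mm → contributes −917 106 mm⁴
  hole 2: d = -30 mm → contributes −102 805 mm⁴
  hole 3: d = 30 mm → contributes −102 805 mm⁴
  hole 4: d = 90 mm → contributes −917 106 mm⁴
Total I = 42 960 176 mm⁴.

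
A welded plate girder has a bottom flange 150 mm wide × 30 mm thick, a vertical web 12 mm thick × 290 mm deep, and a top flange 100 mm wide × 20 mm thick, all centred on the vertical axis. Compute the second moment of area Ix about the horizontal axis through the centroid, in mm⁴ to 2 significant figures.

Ix ≈ 1.7 × 10⁸ mm⁴

Decompose the section into non-overlapping parts with the origin at the bottom-left of its bounding rectangle.
Bottom plate: 150 × 30, A = 4 500 mm², y = 15 mm, Ī = 337 500 mm⁴.
Web plate: 12 × 290, A = 3 480 mm², y = 175 mm, Ī = 24 389 000 mm⁴.
Top plate: 100 × 20, A = 2 000 mm², y = 330 mm, Ī = 66 667 mm⁴.
Centroid: ȳ = ΣA·y / ΣA = 133.9 mm.
Transfer each piece to the horizontal axis through the centroid using Ī + A·d² with d = y − 133.9:
  bottom plate: d = -118.9 mm → contributes +63 974 032 mm⁴
  web plate: d = 41.08 mm → contributes +30 262 350 mm⁴
  top plate: d = 196.1 mm → contributes +76 963 097 mm⁴
Total I = 171 199 479 mm⁴.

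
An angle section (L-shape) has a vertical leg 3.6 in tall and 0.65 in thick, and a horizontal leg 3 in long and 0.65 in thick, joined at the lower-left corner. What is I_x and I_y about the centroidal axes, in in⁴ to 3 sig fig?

Decompose the section into non-overlapping parts with the origin at the bottom-left of its bounding rectangle.
Vertical leg: 0.65 × 3.6, A = 2.34 in², y = 1.8 in, Ī = 2.5272 in⁴.
Horizontal leg (remainder): 2.35 × 0.65, A = 1.5275 in², y = 0.325 in, Ī = 0.053781 in⁴.
Centroid: ȳ = ΣA·y / ΣA = 1.2174 in.
Transfer each piece to the centroidal x-axis using Ī + A·d² with d = y − 1.2174:
  vertical leg: d = 0.58256 in → contributes +3.3213 in⁴
  horizontal leg (remainder): d = -0.89244 in → contributes +1.2703 in⁴
Total I = 4.5917 in⁴.
For the y-axis: x̄ = 0.91744 in.
Repeating about the centroidal y-axis gives I_y = 2.8648 in⁴.

I_x ≈ 4.59 in⁴, I_y ≈ 2.86 in⁴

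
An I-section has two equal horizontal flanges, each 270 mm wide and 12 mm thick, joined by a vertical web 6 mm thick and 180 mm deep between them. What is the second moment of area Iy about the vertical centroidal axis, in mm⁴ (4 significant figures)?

Iy ≈ 3.937 × 10⁷ mm⁴

Split into non-overlapping primitives; take the origin at the lower-left of the bounding box.
Bottom flange: 270 × 12, A = 3 240 mm², x = 135 mm, Ī = 19 683 000 mm⁴.
Web: 6 × 180, A = 1 080 mm², x = 135 mm, Ī = 3 240 mm⁴.
Top flange: 270 × 12, A = 3 240 mm², x = 135 mm, Ī = 19 683 000 mm⁴.
By symmetry the centroid is at mid-width, x̄ = 135 mm.
All pieces are centred on the vertical centroidal axis, so I = ΣĪ = 39 369 240 mm⁴.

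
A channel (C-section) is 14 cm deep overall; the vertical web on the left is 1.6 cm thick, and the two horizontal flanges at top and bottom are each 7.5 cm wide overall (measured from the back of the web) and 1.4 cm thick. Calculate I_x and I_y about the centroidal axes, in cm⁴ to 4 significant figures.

Decompose the section into non-overlapping parts with the origin at the bottom-left of its bounding rectangle.
Web: 1.6 × 14, A = 22.4 cm², y = 7 cm, Ī = 365.867 cm⁴.
Top flange (beyond web): 5.9 × 1.4, A = 8.26 cm², y = 13.3 cm, Ī = 1.34913 cm⁴.
Bottom flange (beyond web): 5.9 × 1.4, A = 8.26 cm², y = 0.7 cm, Ī = 1.34913 cm⁴.
By symmetry the centroid is at mid-height, ȳ = 7 cm.
Transfer each piece to the centroidal x-axis using Ī + A·d² with d = y − 7:
  web: d = 0 cm → contributes +365.867 cm⁴
  top flange (beyond web): d = 6.3 cm → contributes +329.189 cm⁴
  bottom flange (beyond web): d = -6.3 cm → contributes +329.189 cm⁴
Total I = 1024.24 cm⁴.
For the y-axis: x̄ = 2.39173 cm.
Repeating about the centroidal y-axis gives I_y = 186.405 cm⁴.

I_x ≈ 1024 cm⁴, I_y ≈ 186.4 cm⁴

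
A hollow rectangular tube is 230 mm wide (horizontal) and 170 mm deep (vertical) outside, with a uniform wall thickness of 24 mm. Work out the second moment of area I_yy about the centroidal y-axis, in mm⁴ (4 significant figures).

I_yy ≈ 1.111 × 10⁸ mm⁴

Split into non-overlapping primitives; take the origin at the lower-left of the bounding box.
Outer rectangle: 230 × 170, A = 39 100 mm², x = 115 mm, Ī = 172 365 833 mm⁴.
Inner void (subtracted): 182 × 122, A = 22 204 mm², x = 115 mm, Ī = 61 290 441 mm⁴.
By symmetry the centroid is at mid-width, x̄ = 115 mm.
All pieces are centred on the centroidal y-axis, so I = ΣĪ (holes subtracted) = 111 075 392 mm⁴.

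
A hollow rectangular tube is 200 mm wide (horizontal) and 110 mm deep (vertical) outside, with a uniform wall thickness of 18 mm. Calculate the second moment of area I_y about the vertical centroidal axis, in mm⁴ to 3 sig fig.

Split into non-overlapping primitives; take the origin at the lower-left of the bounding box.
Outer rectangle: 200 × 110, A = 22 000 mm², x = 100 mm, Ī = 73 333 333 mm⁴.
Inner void (subtracted): 164 × 74, A = 12 136 mm², x = 100 mm, Ī = 27 200 821 mm⁴.
By symmetry the centroid is at mid-width, x̄ = 100 mm.
All pieces are centred on the vertical centroidal axis, so I = ΣĪ (holes subtracted) = 46 132 512 mm⁴.

I_y ≈ 4.61 × 10⁷ mm⁴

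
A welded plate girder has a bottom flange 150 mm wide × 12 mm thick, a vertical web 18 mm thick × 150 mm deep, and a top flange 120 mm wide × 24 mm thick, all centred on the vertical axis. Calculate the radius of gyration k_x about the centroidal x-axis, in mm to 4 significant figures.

Treat the section as a set of non-overlapping primitives; coordinates are from the bounding-box lower-left.
Bottom plate: 150 × 12, A = 1 800 mm², y = 6 mm, Ī = 21 600 mm⁴.
Web plate: 18 × 150, A = 2 700 mm², y = 87 mm, Ī = 5 062 500 mm⁴.
Top plate: 120 × 24, A = 2 880 mm², y = 174 mm, Ī = 138 240 mm⁴.
Centroid: ȳ = ΣA·y / ΣA = 101.195 mm.
Transfer each piece to the centroidal x-axis using Ī + A·d² with d = y − 101.195:
  bottom plate: d = -95.1951 mm → contributes +16 333 400 mm⁴
  web plate: d = -14.1951 mm → contributes +5 606 554 mm⁴
  top plate: d = 72.8049 mm → contributes +15 403 825 mm⁴
Total I = 37 343 779 mm⁴.
Radius of gyration: k = √(I/A) = √(37 343 779 / 7 380) = 71.1346 mm.

k_x ≈ 71.13 mm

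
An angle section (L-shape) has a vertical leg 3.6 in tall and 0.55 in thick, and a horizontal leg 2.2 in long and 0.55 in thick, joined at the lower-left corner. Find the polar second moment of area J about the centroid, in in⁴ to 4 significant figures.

J ≈ 4.617 in⁴

Split into non-overlapping primitives; take the origin at the lower-left of the bounding box.
Vertical leg: 0.55 × 3.6, A = 1.98 in², y = 1.8 in, Ī = 2.1384 in⁴.
Horizontal leg (remainder): 1.65 × 0.55, A = 0.9075 in², y = 0.275 in, Ī = 0.0228766 in⁴.
Centroid: ȳ = ΣA·y / ΣA = 1.32071 in.
Transfer each piece to the centroidal x-axis using Ī + A·d² with d = y − 1.32071:
  vertical leg: d = 0.479286 in → contributes +2.59324 in⁴
  horizontal leg (remainder): d = -1.04571 in → contributes +1.01524 in⁴
Total I = 3.60848 in⁴.
For the y-axis: x̄ = 0.620714 in.
Repeating about the centroidal y-axis gives I_y = 1.00877 in⁴.
Polar second moment: J = I_x + I_y = 4.61725 in⁴.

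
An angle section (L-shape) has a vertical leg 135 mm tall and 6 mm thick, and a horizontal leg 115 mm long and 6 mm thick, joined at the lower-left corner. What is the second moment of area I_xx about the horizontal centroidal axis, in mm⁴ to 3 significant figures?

Decompose the section into non-overlapping parts with the origin at the bottom-left of its bounding rectangle.
Vertical leg: 6 × 135, A = 810 mm², y = 67.5 mm, Ī = 1 230 188 mm⁴.
Horizontal leg (remainder): 109 × 6, A = 654 mm², y = 3 mm, Ī = 1 962 mm⁴.
Centroid: ȳ = ΣA·y / ΣA = 38.686 mm.
Transfer each piece to the horizontal centroidal axis using Ī + A·d² with d = y − 38.686:
  vertical leg: d = 28.814 mm → contributes +1 902 665 mm⁴
  horizontal leg (remainder): d = -35.686 mm → contributes +834 847 mm⁴
Total I = 2 737 512 mm⁴.

I_xx ≈ 2.74 × 10⁶ mm⁴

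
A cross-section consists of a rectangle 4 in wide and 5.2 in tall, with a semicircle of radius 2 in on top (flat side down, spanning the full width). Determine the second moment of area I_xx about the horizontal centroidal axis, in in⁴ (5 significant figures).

I_xx ≈ 106.02 in⁴

Split into non-overlapping primitives; take the origin at the lower-left of the bounding box.
Rectangular body: 4 × 5.2, A = 20.8 in², y = 2.6 in, Ī = 46.86933 in⁴.
Semicircular cap: semicircle r = 2, A = 6.283185 in², y = 6.048826 in, Ī = 1.756111 in⁴.
Centroid: ȳ = ΣA·y / ΣA = 3.400113 in.
Transfer each piece to the horizontal centroidal axis using Ī + A·d² with d = y − 3.400113:
  rectangular body: d = -0.8001132 in → contributes +60.1851 in⁴
  semicircular cap: d = 2.648713 in → contributes +45.83694 in⁴
Total I = 106.022 in⁴.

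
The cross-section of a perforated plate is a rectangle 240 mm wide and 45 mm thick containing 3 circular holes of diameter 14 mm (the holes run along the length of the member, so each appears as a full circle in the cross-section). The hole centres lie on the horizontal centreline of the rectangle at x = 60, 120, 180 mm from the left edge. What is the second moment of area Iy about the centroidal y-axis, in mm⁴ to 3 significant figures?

Break the section into simple shapes (no overlaps), measuring from the bottom-left corner of the bounding box.
Plate: 240 × 45, A = 10 800 mm², x = 120 mm, Ī = 51 840 000 mm⁴.
Hole 1 (subtracted): ⌀14, A = 153.94 mm², x = 60 mm, Ī = 1885.7 mm⁴.
Hole 2 (subtracted): ⌀14, A = 153.94 mm², x = 120 mm, Ī = 1885.7 mm⁴.
Hole 3 (subtracted): ⌀14, A = 153.94 mm², x = 180 mm, Ī = 1885.7 mm⁴.
By symmetry the centroid is at mid-width, x̄ = 120 mm.
Transfer each piece to the centroidal y-axis using Ī + A·d² with d = x − 120:
  plate: d = 0 mm → contributes +51 840 000 mm⁴
  hole 1: d = -60 mm → contributes −556 063 mm⁴
  hole 2: d = 0 mm → contributes −1885.7 mm⁴
  hole 3: d = 60 mm → contributes −556 063 mm⁴
Total I = 50 725 989 mm⁴.

Iy ≈ 5.07 × 10⁷ mm⁴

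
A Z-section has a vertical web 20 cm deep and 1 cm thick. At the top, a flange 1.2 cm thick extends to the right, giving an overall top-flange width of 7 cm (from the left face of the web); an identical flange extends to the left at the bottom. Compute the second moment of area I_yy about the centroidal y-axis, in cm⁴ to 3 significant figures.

I_yy ≈ 221 cm⁴

Split into non-overlapping primitives; take the origin at the lower-left of the bounding box.
Web: 1 × 20, A = 20 cm², x = 6.5 cm, Ī = 1.6667 cm⁴.
Top flange (beyond web): 6 × 1.2, A = 7.2 cm², x = 10 cm, Ī = 21.6 cm⁴.
Bottom flange (beyond web): 6 × 1.2, A = 7.2 cm², x = 3 cm, Ī = 21.6 cm⁴.
Centroid: x̄ = ΣA·x / ΣA = 6.5 cm.
Transfer each piece to the centroidal y-axis using Ī + A·d² with d = x − 6.5:
  web: d = 0 cm → contributes +1.6667 cm⁴
  top flange (beyond web): d = 3.5 cm → contributes +109.8 cm⁴
  bottom flange (beyond web): d = -3.5 cm → contributes +109.8 cm⁴
Total I = 221.27 cm⁴.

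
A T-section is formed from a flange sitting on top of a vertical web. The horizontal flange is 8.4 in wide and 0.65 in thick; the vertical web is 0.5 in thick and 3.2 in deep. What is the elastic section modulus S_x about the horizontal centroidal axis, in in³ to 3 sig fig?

S_x ≈ 1.99 in³

Split into non-overlapping primitives; take the origin at the lower-left of the bounding box.
Flange: 8.4 × 0.65, A = 5.46 in², y = 3.525 in, Ī = 0.19224 in⁴.
Web: 0.5 × 3.2, A = 1.6 in², y = 1.6 in, Ī = 1.3653 in⁴.
Centroid: ȳ = ΣA·y / ΣA = 3.0887 in.
Transfer each piece to the horizontal centroidal axis using Ī + A·d² with d = y − 3.0887:
  flange: d = 0.43626 in → contributes +1.2314 in⁴
  web: d = -1.4887 in → contributes +4.9115 in⁴
Total I = 6.1429 in⁴.
Extreme fibre distance c = 3.0887 in; S = I/c = 1.9888 in³.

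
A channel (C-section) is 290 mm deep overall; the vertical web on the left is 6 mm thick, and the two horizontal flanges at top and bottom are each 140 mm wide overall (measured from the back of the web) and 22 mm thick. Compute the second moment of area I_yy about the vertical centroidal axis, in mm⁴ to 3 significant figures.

Decompose the section into non-overlapping parts with the origin at the bottom-left of its bounding rectangle.
Web: 6 × 290, A = 1 740 mm², x = 3 mm, Ī = 5 220 mm⁴.
Top flange (beyond web): 134 × 22, A = 2 948 mm², x = 73 mm, Ī = 4 411 191 mm⁴.
Bottom flange (beyond web): 134 × 22, A = 2 948 mm², x = 73 mm, Ī = 4 411 191 mm⁴.
Centroid: x̄ = ΣA·x / ΣA = 57.049 mm.
Transfer each piece to the vertical centroidal axis using Ī + A·d² with d = x − 57.049:
  web: d = -54.049 mm → contributes +5 088 317 mm⁴
  top flange (beyond web): d = 15.951 mm → contributes +5 161 241 mm⁴
  bottom flange (beyond web): d = 15.951 mm → contributes +5 161 241 mm⁴
Total I = 15 410 799 mm⁴.

I_yy ≈ 1.54 × 10⁷ mm⁴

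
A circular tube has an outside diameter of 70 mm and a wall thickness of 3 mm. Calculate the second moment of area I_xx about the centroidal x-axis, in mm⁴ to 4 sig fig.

I_xx ≈ 3.550 × 10⁵ mm⁴

Decompose the section into non-overlapping parts with the origin at the bottom-left of its bounding rectangle.
Outer circle: ⌀70, A = 3848.45 mm², y = 35 mm, Ī = 1 178 588 mm⁴.
Bore (subtracted): ⌀64, A = 3216.99 mm², y = 35 mm, Ī = 823 550 mm⁴.
By symmetry the centroid is at mid-height, ȳ = 35 mm.
All pieces are centred on the centroidal x-axis, so I = ΣĪ (holes subtracted) = 355 038 mm⁴.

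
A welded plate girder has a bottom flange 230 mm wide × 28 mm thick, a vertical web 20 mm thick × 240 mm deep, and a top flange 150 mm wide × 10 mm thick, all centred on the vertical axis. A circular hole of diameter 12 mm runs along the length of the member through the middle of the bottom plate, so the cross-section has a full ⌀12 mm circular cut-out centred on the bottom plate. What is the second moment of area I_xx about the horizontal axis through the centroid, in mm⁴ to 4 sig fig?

I_xx ≈ 1.260 × 10⁸ mm⁴

Split into non-overlapping primitives; take the origin at the lower-left of the bounding box.
Bottom plate: 230 × 28, A = 6 440 mm², y = 14 mm, Ī = 420 747 mm⁴.
Web plate: 20 × 240, A = 4 800 mm², y = 148 mm, Ī = 23 040 000 mm⁴.
Top plate: 150 × 10, A = 1 500 mm², y = 273 mm, Ī = 12 500 mm⁴.
Hole (subtracted): ⌀12, A = 113.097 mm², y = 14 mm, Ī = 1017.88 mm⁴.
Centroid: ȳ = ΣA·y / ΣA = 95.7065 mm.
Transfer each piece to the horizontal axis through the centroid using Ī + A·d² with d = y − 95.7065:
  bottom plate: d = -81.7065 mm → contributes +43 413 877 mm⁴
  web plate: d = 52.2935 mm → contributes +36 166 130 mm⁴
  top plate: d = 177.294 mm → contributes +47 161 979 mm⁴
  hole: d = -81.7065 mm → contributes −756 050 mm⁴
Total I = 125 985 935 mm⁴.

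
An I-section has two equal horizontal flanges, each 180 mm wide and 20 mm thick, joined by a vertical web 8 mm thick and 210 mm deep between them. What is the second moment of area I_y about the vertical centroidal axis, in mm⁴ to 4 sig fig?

I_y ≈ 1.945 × 10⁷ mm⁴

Split into non-overlapping primitives; take the origin at the lower-left of the bounding box.
Bottom flange: 180 × 20, A = 3 600 mm², x = 90 mm, Ī = 9 720 000 mm⁴.
Web: 8 × 210, A = 1 680 mm², x = 90 mm, Ī = 8 960 mm⁴.
Top flange: 180 × 20, A = 3 600 mm², x = 90 mm, Ī = 9 720 000 mm⁴.
By symmetry the centroid is at mid-width, x̄ = 90 mm.
All pieces are centred on the vertical centroidal axis, so I = ΣĪ = 19 448 960 mm⁴.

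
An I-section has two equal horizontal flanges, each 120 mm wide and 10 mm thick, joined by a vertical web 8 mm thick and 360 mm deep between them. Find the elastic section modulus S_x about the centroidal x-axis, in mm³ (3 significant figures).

Break the section into simple shapes (no overlaps), measuring from the bottom-left corner of the bounding box.
Bottom flange: 120 × 10, A = 1 200 mm², y = 5 mm, Ī = 10 000 mm⁴.
Web: 8 × 360, A = 2 880 mm², y = 190 mm, Ī = 31 104 000 mm⁴.
Top flange: 120 × 10, A = 1 200 mm², y = 375 mm, Ī = 10 000 mm⁴.
By symmetry the centroid is at mid-height, ȳ = 190 mm.
Transfer each piece to the centroidal x-axis using Ī + A·d² with d = y − 190:
  bottom flange: d = -185 mm → contributes +41 080 000 mm⁴
  web: d = 0 mm → contributes +31 104 000 mm⁴
  top flange: d = 185 mm → contributes +41 080 000 mm⁴
Total I = 113 264 000 mm⁴.
Extreme fibre distance c = 190 mm; S = I/c = 596 126 mm³.

S_x ≈ 5.96 × 10⁵ mm³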